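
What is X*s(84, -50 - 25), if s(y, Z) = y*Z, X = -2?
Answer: 12600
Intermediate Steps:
s(y, Z) = Z*y
X*s(84, -50 - 25) = -2*(-50 - 25)*84 = -(-150)*84 = -2*(-6300) = 12600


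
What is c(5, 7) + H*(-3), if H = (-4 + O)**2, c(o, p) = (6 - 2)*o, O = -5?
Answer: -223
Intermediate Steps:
c(o, p) = 4*o
H = 81 (H = (-4 - 5)**2 = (-9)**2 = 81)
c(5, 7) + H*(-3) = 4*5 + 81*(-3) = 20 - 243 = -223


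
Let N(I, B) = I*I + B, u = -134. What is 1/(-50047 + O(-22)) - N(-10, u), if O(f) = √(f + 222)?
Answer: 85159818259/2504702009 - 10*√2/2504702009 ≈ 34.000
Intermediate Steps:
O(f) = √(222 + f)
N(I, B) = B + I² (N(I, B) = I² + B = B + I²)
1/(-50047 + O(-22)) - N(-10, u) = 1/(-50047 + √(222 - 22)) - (-134 + (-10)²) = 1/(-50047 + √200) - (-134 + 100) = 1/(-50047 + 10*√2) - 1*(-34) = 1/(-50047 + 10*√2) + 34 = 34 + 1/(-50047 + 10*√2)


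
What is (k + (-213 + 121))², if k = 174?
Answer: 6724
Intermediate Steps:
(k + (-213 + 121))² = (174 + (-213 + 121))² = (174 - 92)² = 82² = 6724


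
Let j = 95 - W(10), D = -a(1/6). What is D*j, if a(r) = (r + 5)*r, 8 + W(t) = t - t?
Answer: -3193/36 ≈ -88.694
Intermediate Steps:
W(t) = -8 (W(t) = -8 + (t - t) = -8 + 0 = -8)
a(r) = r*(5 + r) (a(r) = (5 + r)*r = r*(5 + r))
D = -31/36 (D = -(5 + 1/6)/6 = -(5 + ⅙)/6 = -31/(6*6) = -1*31/36 = -31/36 ≈ -0.86111)
j = 103 (j = 95 - 1*(-8) = 95 + 8 = 103)
D*j = -31/36*103 = -3193/36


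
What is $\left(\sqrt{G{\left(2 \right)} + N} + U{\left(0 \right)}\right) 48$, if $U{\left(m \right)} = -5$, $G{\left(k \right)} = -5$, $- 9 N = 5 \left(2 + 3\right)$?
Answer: $-240 + 16 i \sqrt{70} \approx -240.0 + 133.87 i$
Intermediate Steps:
$N = - \frac{25}{9}$ ($N = - \frac{5 \left(2 + 3\right)}{9} = - \frac{5 \cdot 5}{9} = \left(- \frac{1}{9}\right) 25 = - \frac{25}{9} \approx -2.7778$)
$\left(\sqrt{G{\left(2 \right)} + N} + U{\left(0 \right)}\right) 48 = \left(\sqrt{-5 - \frac{25}{9}} - 5\right) 48 = \left(\sqrt{- \frac{70}{9}} - 5\right) 48 = \left(\frac{i \sqrt{70}}{3} - 5\right) 48 = \left(-5 + \frac{i \sqrt{70}}{3}\right) 48 = -240 + 16 i \sqrt{70}$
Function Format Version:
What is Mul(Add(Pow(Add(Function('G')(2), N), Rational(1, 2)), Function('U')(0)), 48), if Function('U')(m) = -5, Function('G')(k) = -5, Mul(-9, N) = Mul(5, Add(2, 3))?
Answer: Add(-240, Mul(16, I, Pow(70, Rational(1, 2)))) ≈ Add(-240.00, Mul(133.87, I))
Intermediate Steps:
N = Rational(-25, 9) (N = Mul(Rational(-1, 9), Mul(5, Add(2, 3))) = Mul(Rational(-1, 9), Mul(5, 5)) = Mul(Rational(-1, 9), 25) = Rational(-25, 9) ≈ -2.7778)
Mul(Add(Pow(Add(Function('G')(2), N), Rational(1, 2)), Function('U')(0)), 48) = Mul(Add(Pow(Add(-5, Rational(-25, 9)), Rational(1, 2)), -5), 48) = Mul(Add(Pow(Rational(-70, 9), Rational(1, 2)), -5), 48) = Mul(Add(Mul(Rational(1, 3), I, Pow(70, Rational(1, 2))), -5), 48) = Mul(Add(-5, Mul(Rational(1, 3), I, Pow(70, Rational(1, 2)))), 48) = Add(-240, Mul(16, I, Pow(70, Rational(1, 2))))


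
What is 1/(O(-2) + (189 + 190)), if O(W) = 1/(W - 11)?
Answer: 13/4926 ≈ 0.0026391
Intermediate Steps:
O(W) = 1/(-11 + W)
1/(O(-2) + (189 + 190)) = 1/(1/(-11 - 2) + (189 + 190)) = 1/(1/(-13) + 379) = 1/(-1/13 + 379) = 1/(4926/13) = 13/4926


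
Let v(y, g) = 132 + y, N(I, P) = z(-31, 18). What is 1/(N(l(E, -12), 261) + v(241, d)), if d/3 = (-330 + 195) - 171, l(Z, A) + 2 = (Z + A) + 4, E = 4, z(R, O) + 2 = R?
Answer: 1/340 ≈ 0.0029412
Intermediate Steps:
z(R, O) = -2 + R
l(Z, A) = 2 + A + Z (l(Z, A) = -2 + ((Z + A) + 4) = -2 + ((A + Z) + 4) = -2 + (4 + A + Z) = 2 + A + Z)
N(I, P) = -33 (N(I, P) = -2 - 31 = -33)
d = -918 (d = 3*((-330 + 195) - 171) = 3*(-135 - 171) = 3*(-306) = -918)
1/(N(l(E, -12), 261) + v(241, d)) = 1/(-33 + (132 + 241)) = 1/(-33 + 373) = 1/340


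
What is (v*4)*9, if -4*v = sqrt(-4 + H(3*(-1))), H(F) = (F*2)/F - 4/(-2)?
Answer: 0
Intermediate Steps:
H(F) = 4 (H(F) = (2*F)/F - 4*(-1/2) = 2 + 2 = 4)
v = 0 (v = -sqrt(-4 + 4)/4 = -sqrt(0)/4 = -1/4*0 = 0)
(v*4)*9 = (0*4)*9 = 0*9 = 0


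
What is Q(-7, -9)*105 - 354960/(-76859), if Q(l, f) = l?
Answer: -56136405/76859 ≈ -730.38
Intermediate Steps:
Q(-7, -9)*105 - 354960/(-76859) = -7*105 - 354960/(-76859) = -735 - 354960*(-1/76859) = -735 + 354960/76859 = -56136405/76859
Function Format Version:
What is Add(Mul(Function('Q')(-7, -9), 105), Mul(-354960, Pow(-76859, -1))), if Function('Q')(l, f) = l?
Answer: Rational(-56136405, 76859) ≈ -730.38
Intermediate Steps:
Add(Mul(Function('Q')(-7, -9), 105), Mul(-354960, Pow(-76859, -1))) = Add(Mul(-7, 105), Mul(-354960, Pow(-76859, -1))) = Add(-735, Mul(-354960, Rational(-1, 76859))) = Add(-735, Rational(354960, 76859)) = Rational(-56136405, 76859)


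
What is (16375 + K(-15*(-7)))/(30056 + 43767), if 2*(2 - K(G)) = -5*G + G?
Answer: 16587/73823 ≈ 0.22469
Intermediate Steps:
K(G) = 2 + 2*G (K(G) = 2 - (-5*G + G)/2 = 2 - (-2)*G = 2 + 2*G)
(16375 + K(-15*(-7)))/(30056 + 43767) = (16375 + (2 + 2*(-15*(-7))))/(30056 + 43767) = (16375 + (2 + 2*105))/73823 = (16375 + (2 + 210))*(1/73823) = (16375 + 212)*(1/73823) = 16587*(1/73823) = 16587/73823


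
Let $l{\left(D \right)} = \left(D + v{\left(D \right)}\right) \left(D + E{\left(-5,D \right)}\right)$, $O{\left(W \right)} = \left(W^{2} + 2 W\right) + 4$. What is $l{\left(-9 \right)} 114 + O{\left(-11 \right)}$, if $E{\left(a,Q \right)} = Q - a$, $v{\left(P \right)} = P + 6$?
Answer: $17887$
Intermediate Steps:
$O{\left(W \right)} = 4 + W^{2} + 2 W$
$v{\left(P \right)} = 6 + P$
$l{\left(D \right)} = \left(5 + 2 D\right) \left(6 + 2 D\right)$ ($l{\left(D \right)} = \left(D + \left(6 + D\right)\right) \left(D + \left(D - -5\right)\right) = \left(6 + 2 D\right) \left(D + \left(D + 5\right)\right) = \left(6 + 2 D\right) \left(D + \left(5 + D\right)\right) = \left(6 + 2 D\right) \left(5 + 2 D\right) = \left(5 + 2 D\right) \left(6 + 2 D\right)$)
$l{\left(-9 \right)} 114 + O{\left(-11 \right)} = \left(30 + 4 \left(-9\right)^{2} + 22 \left(-9\right)\right) 114 + \left(4 + \left(-11\right)^{2} + 2 \left(-11\right)\right) = \left(30 + 4 \cdot 81 - 198\right) 114 + \left(4 + 121 - 22\right) = \left(30 + 324 - 198\right) 114 + 103 = 156 \cdot 114 + 103 = 17784 + 103 = 17887$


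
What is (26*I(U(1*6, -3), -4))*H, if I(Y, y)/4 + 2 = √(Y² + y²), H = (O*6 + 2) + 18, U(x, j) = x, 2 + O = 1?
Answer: -2912 + 2912*√13 ≈ 7587.4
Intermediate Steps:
O = -1 (O = -2 + 1 = -1)
H = 14 (H = (-1*6 + 2) + 18 = (-6 + 2) + 18 = -4 + 18 = 14)
I(Y, y) = -8 + 4*√(Y² + y²)
(26*I(U(1*6, -3), -4))*H = (26*(-8 + 4*√((1*6)² + (-4)²)))*14 = (26*(-8 + 4*√(6² + 16)))*14 = (26*(-8 + 4*√(36 + 16)))*14 = (26*(-8 + 4*√52))*14 = (26*(-8 + 4*(2*√13)))*14 = (26*(-8 + 8*√13))*14 = (-208 + 208*√13)*14 = -2912 + 2912*√13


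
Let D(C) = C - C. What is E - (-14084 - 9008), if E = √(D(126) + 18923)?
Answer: 23092 + √18923 ≈ 23230.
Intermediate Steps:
D(C) = 0
E = √18923 (E = √(0 + 18923) = √18923 ≈ 137.56)
E - (-14084 - 9008) = √18923 - (-14084 - 9008) = √18923 - 1*(-23092) = √18923 + 23092 = 23092 + √18923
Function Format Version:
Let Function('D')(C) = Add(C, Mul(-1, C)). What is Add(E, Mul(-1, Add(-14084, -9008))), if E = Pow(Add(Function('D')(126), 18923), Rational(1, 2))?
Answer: Add(23092, Pow(18923, Rational(1, 2))) ≈ 23230.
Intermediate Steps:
Function('D')(C) = 0
E = Pow(18923, Rational(1, 2)) (E = Pow(Add(0, 18923), Rational(1, 2)) = Pow(18923, Rational(1, 2)) ≈ 137.56)
Add(E, Mul(-1, Add(-14084, -9008))) = Add(Pow(18923, Rational(1, 2)), Mul(-1, Add(-14084, -9008))) = Add(Pow(18923, Rational(1, 2)), Mul(-1, -23092)) = Add(Pow(18923, Rational(1, 2)), 23092) = Add(23092, Pow(18923, Rational(1, 2)))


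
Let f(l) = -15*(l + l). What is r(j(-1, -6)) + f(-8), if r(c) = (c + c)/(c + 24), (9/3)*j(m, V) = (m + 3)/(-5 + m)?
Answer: 51598/215 ≈ 239.99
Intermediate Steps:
j(m, V) = (3 + m)/(3*(-5 + m)) (j(m, V) = ((m + 3)/(-5 + m))/3 = ((3 + m)/(-5 + m))/3 = (3 + m)/(3*(-5 + m)))
f(l) = -30*l (f(l) = -15*2*l = -30*l)
r(c) = 2*c/(24 + c) (r(c) = (2*c)/(24 + c) = 2*c/(24 + c))
r(j(-1, -6)) + f(-8) = 2*((3 - 1)/(3*(-5 - 1)))/(24 + (3 - 1)/(3*(-5 - 1))) - 30*(-8) = 2*((⅓)*2/(-6))/(24 + (⅓)*2/(-6)) + 240 = 2*((⅓)*(-⅙)*2)/(24 + (⅓)*(-⅙)*2) + 240 = 2*(-⅑)/(24 - ⅑) + 240 = 2*(-⅑)/(215/9) + 240 = 2*(-⅑)*(9/215) + 240 = -2/215 + 240 = 51598/215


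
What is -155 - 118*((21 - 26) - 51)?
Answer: 6453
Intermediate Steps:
-155 - 118*((21 - 26) - 51) = -155 - 118*(-5 - 51) = -155 - 118*(-56) = -155 + 6608 = 6453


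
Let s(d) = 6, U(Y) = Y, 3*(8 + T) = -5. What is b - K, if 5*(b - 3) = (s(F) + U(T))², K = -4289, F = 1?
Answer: 193261/45 ≈ 4294.7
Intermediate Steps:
T = -29/3 (T = -8 + (⅓)*(-5) = -8 - 5/3 = -29/3 ≈ -9.6667)
b = 256/45 (b = 3 + (6 - 29/3)²/5 = 3 + (-11/3)²/5 = 3 + (⅕)*(121/9) = 3 + 121/45 = 256/45 ≈ 5.6889)
b - K = 256/45 - 1*(-4289) = 256/45 + 4289 = 193261/45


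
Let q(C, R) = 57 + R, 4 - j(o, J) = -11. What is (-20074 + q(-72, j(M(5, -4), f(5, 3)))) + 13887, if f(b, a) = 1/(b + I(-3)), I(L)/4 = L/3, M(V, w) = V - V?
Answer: -6115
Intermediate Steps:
M(V, w) = 0
I(L) = 4*L/3 (I(L) = 4*(L/3) = 4*L/3)
f(b, a) = 1/(-4 + b) (f(b, a) = 1/(b + (4/3)*(-3)) = 1/(b - 4) = 1/(-4 + b))
j(o, J) = 15 (j(o, J) = 4 - 1*(-11) = 4 + 11 = 15)
(-20074 + q(-72, j(M(5, -4), f(5, 3)))) + 13887 = (-20074 + (57 + 15)) + 13887 = (-20074 + 72) + 13887 = -20002 + 13887 = -6115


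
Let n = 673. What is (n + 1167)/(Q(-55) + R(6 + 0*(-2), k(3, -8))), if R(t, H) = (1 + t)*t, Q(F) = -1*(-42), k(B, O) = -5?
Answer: 460/21 ≈ 21.905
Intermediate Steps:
Q(F) = 42
R(t, H) = t*(1 + t)
(n + 1167)/(Q(-55) + R(6 + 0*(-2), k(3, -8))) = (673 + 1167)/(42 + (6 + 0*(-2))*(1 + (6 + 0*(-2)))) = 1840/(42 + (6 + 0)*(1 + (6 + 0))) = 1840/(42 + 6*(1 + 6)) = 1840/(42 + 6*7) = 1840/(42 + 42) = 1840/84 = 1840*(1/84) = 460/21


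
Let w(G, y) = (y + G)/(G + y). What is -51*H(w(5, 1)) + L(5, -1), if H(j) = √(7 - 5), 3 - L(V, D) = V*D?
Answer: 8 - 51*√2 ≈ -64.125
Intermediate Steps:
L(V, D) = 3 - D*V (L(V, D) = 3 - V*D = 3 - D*V)
w(G, y) = 1 (w(G, y) = (G + y)/(G + y) = 1)
H(j) = √2
-51*H(w(5, 1)) + L(5, -1) = -51*√2 + (3 - 1*(-1)*5) = -51*√2 + (3 + 5) = -51*√2 + 8 = 8 - 51*√2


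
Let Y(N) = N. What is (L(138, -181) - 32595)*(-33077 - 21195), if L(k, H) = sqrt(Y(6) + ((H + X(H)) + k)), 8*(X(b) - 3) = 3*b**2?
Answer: 1768995840 - 13568*sqrt(196022) ≈ 1.7630e+9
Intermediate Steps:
X(b) = 3 + 3*b**2/8 (X(b) = 3 + (3*b**2)/8 = 3 + 3*b**2/8)
L(k, H) = sqrt(9 + H + k + 3*H**2/8) (L(k, H) = sqrt(6 + ((H + (3 + 3*H**2/8)) + k)) = sqrt(6 + ((3 + H + 3*H**2/8) + k)) = sqrt(6 + (3 + H + k + 3*H**2/8)) = sqrt(9 + H + k + 3*H**2/8))
(L(138, -181) - 32595)*(-33077 - 21195) = (sqrt(144 + 6*(-181)**2 + 16*(-181) + 16*138)/4 - 32595)*(-33077 - 21195) = (sqrt(144 + 6*32761 - 2896 + 2208)/4 - 32595)*(-54272) = (sqrt(144 + 196566 - 2896 + 2208)/4 - 32595)*(-54272) = (sqrt(196022)/4 - 32595)*(-54272) = (-32595 + sqrt(196022)/4)*(-54272) = 1768995840 - 13568*sqrt(196022)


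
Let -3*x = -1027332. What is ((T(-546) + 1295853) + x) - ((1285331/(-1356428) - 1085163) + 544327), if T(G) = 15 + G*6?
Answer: 2951414990547/1356428 ≈ 2.1759e+6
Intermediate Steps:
x = 342444 (x = -⅓*(-1027332) = 342444)
T(G) = 15 + 6*G
((T(-546) + 1295853) + x) - ((1285331/(-1356428) - 1085163) + 544327) = (((15 + 6*(-546)) + 1295853) + 342444) - ((1285331/(-1356428) - 1085163) + 544327) = (((15 - 3276) + 1295853) + 342444) - ((1285331*(-1/1356428) - 1085163) + 544327) = ((-3261 + 1295853) + 342444) - ((-1285331/1356428 - 1085163) + 544327) = (1292592 + 342444) - (-1471946763095/1356428 + 544327) = 1635036 - 1*(-733606379139/1356428) = 1635036 + 733606379139/1356428 = 2951414990547/1356428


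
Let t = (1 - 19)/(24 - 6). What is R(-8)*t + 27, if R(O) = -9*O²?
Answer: 603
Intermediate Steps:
t = -1 (t = -18/18 = -18*1/18 = -1)
R(-8)*t + 27 = -9*(-8)²*(-1) + 27 = -9*64*(-1) + 27 = -576*(-1) + 27 = 576 + 27 = 603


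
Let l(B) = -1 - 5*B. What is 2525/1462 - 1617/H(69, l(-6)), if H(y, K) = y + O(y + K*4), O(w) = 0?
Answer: -729943/33626 ≈ -21.708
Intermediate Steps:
H(y, K) = y (H(y, K) = y + 0 = y)
2525/1462 - 1617/H(69, l(-6)) = 2525/1462 - 1617/69 = 2525*(1/1462) - 1617*1/69 = 2525/1462 - 539/23 = -729943/33626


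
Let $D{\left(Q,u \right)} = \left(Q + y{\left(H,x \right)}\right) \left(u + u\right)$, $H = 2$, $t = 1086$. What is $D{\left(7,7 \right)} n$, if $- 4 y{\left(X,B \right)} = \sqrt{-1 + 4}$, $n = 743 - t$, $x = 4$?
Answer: $-33614 + \frac{2401 \sqrt{3}}{2} \approx -31535.0$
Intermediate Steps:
$n = -343$ ($n = 743 - 1086 = -343$)
$y{\left(X,B \right)} = - \frac{\sqrt{3}}{4}$ ($y{\left(X,B \right)} = - \frac{\sqrt{-1 + 4}}{4} = - \frac{\sqrt{3}}{4}$)
$D{\left(Q,u \right)} = 2 u \left(Q - \frac{\sqrt{3}}{4}\right)$ ($D{\left(Q,u \right)} = \left(Q - \frac{\sqrt{3}}{4}\right) \left(u + u\right) = \left(Q - \frac{\sqrt{3}}{4}\right) 2 u = 2 u \left(Q - \frac{\sqrt{3}}{4}\right)$)
$D{\left(7,7 \right)} n = \frac{1}{2} \cdot 7 \left(- \sqrt{3} + 4 \cdot 7\right) \left(-343\right) = \frac{1}{2} \cdot 7 \left(- \sqrt{3} + 28\right) \left(-343\right) = \frac{1}{2} \cdot 7 \left(28 - \sqrt{3}\right) \left(-343\right) = \left(98 - \frac{7 \sqrt{3}}{2}\right) \left(-343\right) = -33614 + \frac{2401 \sqrt{3}}{2}$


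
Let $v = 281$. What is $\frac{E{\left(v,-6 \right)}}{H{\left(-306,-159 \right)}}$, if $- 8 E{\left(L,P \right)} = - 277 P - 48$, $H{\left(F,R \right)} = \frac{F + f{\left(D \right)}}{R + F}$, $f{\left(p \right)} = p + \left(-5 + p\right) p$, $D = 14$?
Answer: $- \frac{375255}{664} \approx -565.14$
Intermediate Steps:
$f{\left(p \right)} = p + p \left(-5 + p\right)$
$H{\left(F,R \right)} = \frac{140 + F}{F + R}$ ($H{\left(F,R \right)} = \frac{F + 14 \left(-4 + 14\right)}{R + F} = \frac{F + 14 \cdot 10}{F + R} = \frac{F + 140}{F + R} = \frac{140 + F}{F + R}$)
$E{\left(L,P \right)} = 6 + \frac{277 P}{8}$ ($E{\left(L,P \right)} = - \frac{- 277 P - 48}{8} = - \frac{-48 - 277 P}{8} = 6 + \frac{277 P}{8}$)
$\frac{E{\left(v,-6 \right)}}{H{\left(-306,-159 \right)}} = \frac{6 + \frac{277}{8} \left(-6\right)}{\frac{1}{-306 - 159} \left(140 - 306\right)} = \frac{6 - \frac{831}{4}}{\frac{1}{-465} \left(-166\right)} = - \frac{807}{4 \left(\left(- \frac{1}{465}\right) \left(-166\right)\right)} = - \frac{807}{4 \cdot \frac{166}{465}} = \left(- \frac{807}{4}\right) \frac{465}{166} = - \frac{375255}{664}$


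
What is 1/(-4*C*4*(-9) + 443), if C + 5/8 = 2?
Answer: 1/641 ≈ 0.0015601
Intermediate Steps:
C = 11/8 (C = -5/8 + 2 = 11/8 ≈ 1.3750)
1/(-4*C*4*(-9) + 443) = 1/(-11*4/2*(-9) + 443) = 1/(-4*11/2*(-9) + 443) = 1/(-22*(-9) + 443) = 1/(198 + 443) = 1/641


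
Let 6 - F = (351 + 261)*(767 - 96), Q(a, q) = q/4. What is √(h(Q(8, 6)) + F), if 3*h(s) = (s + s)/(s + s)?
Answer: I*√3695811/3 ≈ 640.82*I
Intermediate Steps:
Q(a, q) = q/4 (Q(a, q) = q*(¼) = q/4)
F = -410646 (F = 6 - (351 + 261)*(767 - 96) = 6 - 612*671 = 6 - 1*410652 = 6 - 410652 = -410646)
h(s) = ⅓ (h(s) = ((s + s)/(s + s))/3 = ((2*s)/((2*s)))/3 = ((2*s)*(1/(2*s)))/3 = (⅓)*1 = ⅓)
√(h(Q(8, 6)) + F) = √(⅓ - 410646) = √(-1231937/3) = I*√3695811/3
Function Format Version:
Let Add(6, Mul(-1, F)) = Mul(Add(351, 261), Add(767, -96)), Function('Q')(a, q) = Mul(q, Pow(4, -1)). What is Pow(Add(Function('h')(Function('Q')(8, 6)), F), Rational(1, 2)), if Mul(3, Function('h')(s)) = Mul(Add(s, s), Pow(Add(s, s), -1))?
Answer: Mul(Rational(1, 3), I, Pow(3695811, Rational(1, 2))) ≈ Mul(640.82, I)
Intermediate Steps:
Function('Q')(a, q) = Mul(Rational(1, 4), q) (Function('Q')(a, q) = Mul(q, Rational(1, 4)) = Mul(Rational(1, 4), q))
F = -410646 (F = Add(6, Mul(-1, Mul(Add(351, 261), Add(767, -96)))) = Add(6, Mul(-1, Mul(612, 671))) = Add(6, Mul(-1, 410652)) = Add(6, -410652) = -410646)
Function('h')(s) = Rational(1, 3) (Function('h')(s) = Mul(Rational(1, 3), Mul(Add(s, s), Pow(Add(s, s), -1))) = Mul(Rational(1, 3), Mul(Mul(2, s), Pow(Mul(2, s), -1))) = Mul(Rational(1, 3), Mul(Mul(2, s), Mul(Rational(1, 2), Pow(s, -1)))) = Mul(Rational(1, 3), 1) = Rational(1, 3))
Pow(Add(Function('h')(Function('Q')(8, 6)), F), Rational(1, 2)) = Pow(Add(Rational(1, 3), -410646), Rational(1, 2)) = Pow(Rational(-1231937, 3), Rational(1, 2)) = Mul(Rational(1, 3), I, Pow(3695811, Rational(1, 2)))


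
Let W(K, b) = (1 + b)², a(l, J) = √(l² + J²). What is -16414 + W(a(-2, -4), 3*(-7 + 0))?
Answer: -16014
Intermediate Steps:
a(l, J) = √(J² + l²)
-16414 + W(a(-2, -4), 3*(-7 + 0)) = -16414 + (1 + 3*(-7 + 0))² = -16414 + (1 + 3*(-7))² = -16414 + (1 - 21)² = -16414 + (-20)² = -16414 + 400 = -16014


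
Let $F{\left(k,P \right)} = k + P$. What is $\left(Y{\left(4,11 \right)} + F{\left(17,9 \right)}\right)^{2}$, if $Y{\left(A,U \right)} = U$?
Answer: $1369$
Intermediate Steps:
$F{\left(k,P \right)} = P + k$
$\left(Y{\left(4,11 \right)} + F{\left(17,9 \right)}\right)^{2} = \left(11 + \left(9 + 17\right)\right)^{2} = \left(11 + 26\right)^{2} = 37^{2} = 1369$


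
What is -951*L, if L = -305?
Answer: 290055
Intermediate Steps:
-951*L = -951*(-305) = 290055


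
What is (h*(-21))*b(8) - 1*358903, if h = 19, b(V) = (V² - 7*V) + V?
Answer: -365287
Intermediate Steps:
b(V) = V² - 6*V
(h*(-21))*b(8) - 1*358903 = (19*(-21))*(8*(-6 + 8)) - 1*358903 = -3192*2 - 358903 = -399*16 - 358903 = -6384 - 358903 = -365287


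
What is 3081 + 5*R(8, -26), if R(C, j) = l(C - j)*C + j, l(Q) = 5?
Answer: 3151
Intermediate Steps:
R(C, j) = j + 5*C (R(C, j) = 5*C + j = j + 5*C)
3081 + 5*R(8, -26) = 3081 + 5*(-26 + 5*8) = 3081 + 5*(-26 + 40) = 3081 + 5*14 = 3081 + 70 = 3151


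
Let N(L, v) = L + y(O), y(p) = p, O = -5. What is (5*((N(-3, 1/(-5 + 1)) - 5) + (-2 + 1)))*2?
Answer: -140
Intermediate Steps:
N(L, v) = -5 + L (N(L, v) = L - 5 = -5 + L)
(5*((N(-3, 1/(-5 + 1)) - 5) + (-2 + 1)))*2 = (5*(((-5 - 3) - 5) + (-2 + 1)))*2 = (5*((-8 - 5) - 1))*2 = (5*(-13 - 1))*2 = (5*(-14))*2 = -70*2 = -140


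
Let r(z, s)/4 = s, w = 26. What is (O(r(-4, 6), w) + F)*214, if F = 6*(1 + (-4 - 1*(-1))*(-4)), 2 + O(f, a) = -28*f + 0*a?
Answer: -127544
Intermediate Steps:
r(z, s) = 4*s
O(f, a) = -2 - 28*f (O(f, a) = -2 + (-28*f + 0*a) = -2 + (-28*f + 0) = -2 - 28*f)
F = 78 (F = 6*(1 + (-4 + 1)*(-4)) = 6*(1 - 3*(-4)) = 6*(1 + 12) = 6*13 = 78)
(O(r(-4, 6), w) + F)*214 = ((-2 - 112*6) + 78)*214 = ((-2 - 28*24) + 78)*214 = ((-2 - 672) + 78)*214 = (-674 + 78)*214 = -596*214 = -127544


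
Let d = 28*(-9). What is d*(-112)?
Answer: 28224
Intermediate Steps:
d = -252
d*(-112) = -252*(-112) = 28224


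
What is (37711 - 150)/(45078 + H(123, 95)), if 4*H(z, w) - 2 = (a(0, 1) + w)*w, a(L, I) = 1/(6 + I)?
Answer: 262927/331367 ≈ 0.79346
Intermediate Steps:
H(z, w) = 1/2 + w*(1/7 + w)/4 (H(z, w) = 1/2 + ((1/(6 + 1) + w)*w)/4 = 1/2 + ((1/7 + w)*w)/4 = 1/2 + (w*(1/7 + w))/4 = 1/2 + w*(1/7 + w)/4)
(37711 - 150)/(45078 + H(123, 95)) = (37711 - 150)/(45078 + (1/2 + (1/4)*95**2 + (1/28)*95)) = 37561/(45078 + (1/2 + (1/4)*9025 + 95/28)) = 37561/(45078 + (1/2 + 9025/4 + 95/28)) = 37561/(45078 + 15821/7) = 37561/(331367/7) = 37561*(7/331367) = 262927/331367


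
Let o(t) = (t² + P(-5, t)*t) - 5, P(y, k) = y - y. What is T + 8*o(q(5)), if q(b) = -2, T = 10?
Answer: 2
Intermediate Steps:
P(y, k) = 0
o(t) = -5 + t² (o(t) = (t² + 0*t) - 5 = (t² + 0) - 5 = t² - 5 = -5 + t²)
T + 8*o(q(5)) = 10 + 8*(-5 + (-2)²) = 10 + 8*(-5 + 4) = 10 + 8*(-1) = 10 - 8 = 2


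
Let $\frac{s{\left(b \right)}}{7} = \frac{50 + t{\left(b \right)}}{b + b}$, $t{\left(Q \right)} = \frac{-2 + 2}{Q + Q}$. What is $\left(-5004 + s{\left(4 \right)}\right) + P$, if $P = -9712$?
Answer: $- \frac{58689}{4} \approx -14672.0$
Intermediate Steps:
$t{\left(Q \right)} = 0$ ($t{\left(Q \right)} = \frac{0}{2 Q} = 0 \frac{1}{2 Q} = 0$)
$s{\left(b \right)} = \frac{175}{b}$ ($s{\left(b \right)} = 7 \frac{50 + 0}{b + b} = 7 \frac{50}{2 b} = 7 \cdot 50 \frac{1}{2 b} = 7 \frac{25}{b} = \frac{175}{b}$)
$\left(-5004 + s{\left(4 \right)}\right) + P = \left(-5004 + \frac{175}{4}\right) - 9712 = - \frac{19841}{4} - 9712 = - \frac{58689}{4}$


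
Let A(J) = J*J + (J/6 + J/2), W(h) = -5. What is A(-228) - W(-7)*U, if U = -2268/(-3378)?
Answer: 29183306/563 ≈ 51835.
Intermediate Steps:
U = 378/563 (U = -2268*(-1/3378) = 378/563 ≈ 0.67140)
A(J) = J**2 + 2*J/3 (A(J) = J**2 + (J*(1/6) + J*(1/2)) = J**2 + (J/6 + J/2) = J**2 + 2*J/3)
A(-228) - W(-7)*U = (1/3)*(-228)*(2 + 3*(-228)) - (-5)*378/563 = (1/3)*(-228)*(2 - 684) - 1*(-1890/563) = (1/3)*(-228)*(-682) + 1890/563 = 51832 + 1890/563 = 29183306/563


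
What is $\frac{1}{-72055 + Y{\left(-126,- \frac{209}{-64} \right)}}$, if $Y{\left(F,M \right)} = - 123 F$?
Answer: $- \frac{1}{56557} \approx -1.7681 \cdot 10^{-5}$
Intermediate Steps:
$\frac{1}{-72055 + Y{\left(-126,- \frac{209}{-64} \right)}} = \frac{1}{-72055 - -15498} = \frac{1}{-72055 + 15498} = \frac{1}{-56557} = - \frac{1}{56557}$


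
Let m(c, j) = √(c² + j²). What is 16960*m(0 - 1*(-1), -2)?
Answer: 16960*√5 ≈ 37924.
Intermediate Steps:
16960*m(0 - 1*(-1), -2) = 16960*√((0 - 1*(-1))² + (-2)²) = 16960*√((0 + 1)² + 4) = 16960*√(1² + 4) = 16960*√(1 + 4) = 16960*√5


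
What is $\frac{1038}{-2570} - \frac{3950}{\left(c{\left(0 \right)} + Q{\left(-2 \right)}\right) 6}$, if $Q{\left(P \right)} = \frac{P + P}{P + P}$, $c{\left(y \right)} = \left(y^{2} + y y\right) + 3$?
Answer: $- \frac{2544103}{15420} \approx -164.99$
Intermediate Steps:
$c{\left(y \right)} = 3 + 2 y^{2}$ ($c{\left(y \right)} = \left(y^{2} + y^{2}\right) + 3 = 2 y^{2} + 3 = 3 + 2 y^{2}$)
$Q{\left(P \right)} = 1$ ($Q{\left(P \right)} = \frac{2 P}{2 P} = 2 P \frac{1}{2 P} = 1$)
$\frac{1038}{-2570} - \frac{3950}{\left(c{\left(0 \right)} + Q{\left(-2 \right)}\right) 6} = \frac{1038}{-2570} - \frac{3950}{\left(\left(3 + 2 \cdot 0^{2}\right) + 1\right) 6} = 1038 \left(- \frac{1}{2570}\right) - \frac{3950}{\left(\left(3 + 2 \cdot 0\right) + 1\right) 6} = - \frac{519}{1285} - \frac{3950}{\left(\left(3 + 0\right) + 1\right) 6} = - \frac{519}{1285} - \frac{3950}{\left(3 + 1\right) 6} = - \frac{519}{1285} - \frac{3950}{4 \cdot 6} = - \frac{519}{1285} - \frac{3950}{24} = - \frac{519}{1285} - \frac{1975}{12} = - \frac{2544103}{15420}$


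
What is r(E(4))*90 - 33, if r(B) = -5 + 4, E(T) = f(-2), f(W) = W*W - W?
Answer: -123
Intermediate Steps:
f(W) = W**2 - W
E(T) = 6 (E(T) = -2*(-1 - 2) = -2*(-3) = 6)
r(B) = -1
r(E(4))*90 - 33 = -1*90 - 33 = -90 - 33 = -123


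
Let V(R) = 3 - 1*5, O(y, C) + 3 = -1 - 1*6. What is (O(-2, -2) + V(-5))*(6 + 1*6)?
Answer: -144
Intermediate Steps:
O(y, C) = -10 (O(y, C) = -3 + (-1 - 1*6) = -3 + (-1 - 6) = -3 - 7 = -10)
V(R) = -2 (V(R) = 3 - 5 = -2)
(O(-2, -2) + V(-5))*(6 + 1*6) = (-10 - 2)*(6 + 1*6) = -12*(6 + 6) = -12*12 = -144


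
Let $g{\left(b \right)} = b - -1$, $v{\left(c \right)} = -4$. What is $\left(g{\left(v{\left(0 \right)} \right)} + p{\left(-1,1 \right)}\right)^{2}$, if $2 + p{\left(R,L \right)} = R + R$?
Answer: $49$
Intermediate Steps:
$p{\left(R,L \right)} = -2 + 2 R$ ($p{\left(R,L \right)} = -2 + \left(R + R\right) = -2 + 2 R$)
$g{\left(b \right)} = 1 + b$ ($g{\left(b \right)} = b + 1 = 1 + b$)
$\left(g{\left(v{\left(0 \right)} \right)} + p{\left(-1,1 \right)}\right)^{2} = \left(\left(1 - 4\right) + \left(-2 + 2 \left(-1\right)\right)\right)^{2} = \left(-3 - 4\right)^{2} = \left(-7\right)^{2} = 49$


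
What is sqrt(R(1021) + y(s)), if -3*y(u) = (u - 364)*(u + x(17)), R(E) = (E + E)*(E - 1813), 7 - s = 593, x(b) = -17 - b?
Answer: 2*I*sqrt(4080594)/3 ≈ 1346.7*I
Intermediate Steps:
s = -586 (s = 7 - 1*593 = 7 - 593 = -586)
R(E) = 2*E*(-1813 + E) (R(E) = (2*E)*(-1813 + E) = 2*E*(-1813 + E))
y(u) = -(-364 + u)*(-34 + u)/3 (y(u) = -(u - 364)*(u + (-17 - 1*17))/3 = -(-364 + u)*(u + (-17 - 17))/3 = -(-364 + u)*(u - 34)/3 = -(-364 + u)*(-34 + u)/3)
sqrt(R(1021) + y(s)) = sqrt(2*1021*(-1813 + 1021) + (-12376/3 - 1/3*(-586)**2 + (398/3)*(-586))) = sqrt(2*1021*(-792) + (-12376/3 - 1/3*343396 - 233228/3)) = sqrt(-1617264 + (-12376/3 - 343396/3 - 233228/3)) = sqrt(-1617264 - 589000/3) = sqrt(-5440792/3) = 2*I*sqrt(4080594)/3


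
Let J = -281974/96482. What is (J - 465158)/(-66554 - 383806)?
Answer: 4487965613/4345163352 ≈ 1.0329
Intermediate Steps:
J = -140987/48241 (J = -281974*1/96482 = -140987/48241 ≈ -2.9226)
(J - 465158)/(-66554 - 383806) = (-140987/48241 - 465158)/(-66554 - 383806) = -22439828065/48241/(-450360) = -22439828065/48241*(-1/450360) = 4487965613/4345163352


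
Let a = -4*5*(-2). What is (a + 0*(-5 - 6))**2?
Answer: 1600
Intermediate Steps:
a = 40 (a = -20*(-2) = 40)
(a + 0*(-5 - 6))**2 = (40 + 0*(-5 - 6))**2 = (40 + 0*(-11))**2 = (40 + 0)**2 = 40**2 = 1600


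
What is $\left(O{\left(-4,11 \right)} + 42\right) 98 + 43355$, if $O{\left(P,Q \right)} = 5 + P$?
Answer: $47569$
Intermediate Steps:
$\left(O{\left(-4,11 \right)} + 42\right) 98 + 43355 = \left(\left(5 - 4\right) + 42\right) 98 + 43355 = \left(1 + 42\right) 98 + 43355 = 43 \cdot 98 + 43355 = 4214 + 43355 = 47569$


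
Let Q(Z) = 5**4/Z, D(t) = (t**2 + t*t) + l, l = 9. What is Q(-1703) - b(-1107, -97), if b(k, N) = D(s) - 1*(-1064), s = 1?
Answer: -1831350/1703 ≈ -1075.4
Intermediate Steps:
D(t) = 9 + 2*t**2 (D(t) = (t**2 + t*t) + 9 = (t**2 + t**2) + 9 = 2*t**2 + 9 = 9 + 2*t**2)
Q(Z) = 625/Z
b(k, N) = 1075 (b(k, N) = (9 + 2*1**2) - 1*(-1064) = (9 + 2*1) + 1064 = (9 + 2) + 1064 = 11 + 1064 = 1075)
Q(-1703) - b(-1107, -97) = 625/(-1703) - 1*1075 = 625*(-1/1703) - 1075 = -625/1703 - 1075 = -1831350/1703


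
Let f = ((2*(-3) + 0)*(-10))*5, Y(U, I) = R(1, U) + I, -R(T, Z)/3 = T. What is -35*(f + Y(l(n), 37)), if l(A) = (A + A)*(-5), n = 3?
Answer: -11690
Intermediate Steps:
l(A) = -10*A (l(A) = (2*A)*(-5) = -10*A)
R(T, Z) = -3*T
Y(U, I) = -3 + I (Y(U, I) = -3*1 + I = -3 + I)
f = 300 (f = ((-6 + 0)*(-10))*5 = -6*(-10)*5 = 60*5 = 300)
-35*(f + Y(l(n), 37)) = -35*(300 + (-3 + 37)) = -35*(300 + 34) = -35*334 = -11690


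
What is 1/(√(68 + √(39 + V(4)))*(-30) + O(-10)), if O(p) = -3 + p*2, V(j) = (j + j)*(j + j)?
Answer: 1/(-23 - 30*√(68 + √103)) ≈ -0.0034697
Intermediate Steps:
V(j) = 4*j² (V(j) = (2*j)*(2*j) = 4*j²)
O(p) = -3 + 2*p
1/(√(68 + √(39 + V(4)))*(-30) + O(-10)) = 1/(√(68 + √(39 + 4*4²))*(-30) + (-3 + 2*(-10))) = 1/(√(68 + √(39 + 4*16))*(-30) + (-3 - 20)) = 1/(√(68 + √(39 + 64))*(-30) - 23) = 1/(√(68 + √103)*(-30) - 23) = 1/(-30*√(68 + √103) - 23) = 1/(-23 - 30*√(68 + √103))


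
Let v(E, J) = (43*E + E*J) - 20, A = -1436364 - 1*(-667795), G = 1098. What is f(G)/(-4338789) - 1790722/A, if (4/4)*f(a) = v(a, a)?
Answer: 6806703209596/3334658722941 ≈ 2.0412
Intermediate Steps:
A = -768569 (A = -1436364 + 667795 = -768569)
v(E, J) = -20 + 43*E + E*J
f(a) = -20 + a**2 + 43*a (f(a) = -20 + 43*a + a*a = -20 + 43*a + a**2 = -20 + a**2 + 43*a)
f(G)/(-4338789) - 1790722/A = (-20 + 1098**2 + 43*1098)/(-4338789) - 1790722/(-768569) = (-20 + 1205604 + 47214)*(-1/4338789) - 1790722*(-1/768569) = 1252798*(-1/4338789) + 1790722/768569 = -1252798/4338789 + 1790722/768569 = 6806703209596/3334658722941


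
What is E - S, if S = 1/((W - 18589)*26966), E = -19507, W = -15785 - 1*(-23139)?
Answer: -5909899436069/302963010 ≈ -19507.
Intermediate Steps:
W = 7354 (W = -15785 + 23139 = 7354)
S = -1/302963010 (S = 1/((7354 - 18589)*26966) = (1/26966)/(-11235) = -1/11235*1/26966 = -1/302963010 ≈ -3.3007e-9)
E - S = -19507 - 1*(-1/302963010) = -19507 + 1/302963010 = -5909899436069/302963010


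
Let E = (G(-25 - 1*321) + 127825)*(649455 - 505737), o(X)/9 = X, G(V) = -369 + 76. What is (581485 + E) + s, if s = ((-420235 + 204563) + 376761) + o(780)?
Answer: 18329393570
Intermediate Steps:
G(V) = -293
o(X) = 9*X
E = 18328643976 (E = (-293 + 127825)*(649455 - 505737) = 127532*143718 = 18328643976)
s = 168109 (s = ((-420235 + 204563) + 376761) + 9*780 = (-215672 + 376761) + 7020 = 161089 + 7020 = 168109)
(581485 + E) + s = (581485 + 18328643976) + 168109 = 18329225461 + 168109 = 18329393570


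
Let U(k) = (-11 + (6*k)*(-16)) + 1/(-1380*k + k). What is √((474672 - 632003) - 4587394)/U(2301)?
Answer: -15865395*I*√189789/700955362654 ≈ -0.0098604*I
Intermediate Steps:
U(k) = -11 - 96*k - 1/(1379*k) (U(k) = (-11 - 96*k) + 1/(-1379*k) = (-11 - 96*k) - 1/(1379*k) = -11 - 96*k - 1/(1379*k))
√((474672 - 632003) - 4587394)/U(2301) = √((474672 - 632003) - 4587394)/(-11 - 96*2301 - 1/1379/2301) = √(-157331 - 4587394)/(-11 - 220896 - 1/1379*1/2301) = √(-4744725)/(-11 - 220896 - 1/3173079) = (5*I*√189789)/(-700955362654/3173079) = (5*I*√189789)*(-3173079/700955362654) = -15865395*I*√189789/700955362654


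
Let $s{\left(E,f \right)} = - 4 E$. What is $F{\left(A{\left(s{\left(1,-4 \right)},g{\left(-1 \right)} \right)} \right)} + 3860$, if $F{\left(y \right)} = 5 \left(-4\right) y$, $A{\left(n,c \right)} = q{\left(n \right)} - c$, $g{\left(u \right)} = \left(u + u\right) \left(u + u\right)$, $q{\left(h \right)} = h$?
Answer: $4020$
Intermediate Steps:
$g{\left(u \right)} = 4 u^{2}$ ($g{\left(u \right)} = 2 u 2 u = 4 u^{2}$)
$A{\left(n,c \right)} = n - c$
$F{\left(y \right)} = - 20 y$
$F{\left(A{\left(s{\left(1,-4 \right)},g{\left(-1 \right)} \right)} \right)} + 3860 = - 20 \left(\left(-4\right) 1 - 4 \left(-1\right)^{2}\right) + 3860 = - 20 \left(-4 - 4 \cdot 1\right) + 3860 = - 20 \left(-4 - 4\right) + 3860 = \left(-20\right) \left(-8\right) + 3860 = 160 + 3860 = 4020$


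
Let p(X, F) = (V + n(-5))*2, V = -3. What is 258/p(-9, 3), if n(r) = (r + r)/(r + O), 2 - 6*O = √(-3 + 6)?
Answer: -9503/61 + 860*√3/61 ≈ -131.37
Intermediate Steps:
O = ⅓ - √3/6 (O = ⅓ - √(-3 + 6)/6 = ⅓ - √3/6 ≈ 0.044658)
n(r) = 2*r/(⅓ + r - √3/6) (n(r) = (r + r)/(r + (⅓ - √3/6)) = (2*r)/(⅓ + r - √3/6) = 2*r/(⅓ + r - √3/6))
p(X, F) = -6 - 120/(-28 - √3) (p(X, F) = (-3 + 12*(-5)/(2 - √3 + 6*(-5)))*2 = (-3 + 12*(-5)/(2 - √3 - 30))*2 = (-3 + 12*(-5)/(-28 - √3))*2 = (-3 - 60/(-28 - √3))*2 = -6 - 120/(-28 - √3))
258/p(-9, 3) = 258/(-1326/781 - 120*√3/781)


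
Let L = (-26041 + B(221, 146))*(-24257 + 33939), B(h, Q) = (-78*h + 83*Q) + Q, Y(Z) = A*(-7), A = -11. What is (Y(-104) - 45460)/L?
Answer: 45383/300287230 ≈ 0.00015113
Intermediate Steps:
Y(Z) = 77 (Y(Z) = -11*(-7) = 77)
B(h, Q) = -78*h + 84*Q
L = -300287230 (L = (-26041 + (-78*221 + 84*146))*(-24257 + 33939) = (-26041 + (-17238 + 12264))*9682 = (-26041 - 4974)*9682 = -31015*9682 = -300287230)
(Y(-104) - 45460)/L = (77 - 45460)/(-300287230) = -45383*(-1/300287230) = 45383/300287230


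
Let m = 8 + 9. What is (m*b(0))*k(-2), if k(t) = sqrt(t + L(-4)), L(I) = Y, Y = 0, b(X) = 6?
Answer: 102*I*sqrt(2) ≈ 144.25*I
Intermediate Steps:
m = 17
L(I) = 0
k(t) = sqrt(t) (k(t) = sqrt(t + 0) = sqrt(t))
(m*b(0))*k(-2) = (17*6)*sqrt(-2) = 102*(I*sqrt(2)) = 102*I*sqrt(2)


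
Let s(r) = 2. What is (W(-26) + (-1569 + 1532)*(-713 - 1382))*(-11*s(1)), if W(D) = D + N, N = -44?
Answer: -1703790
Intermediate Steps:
W(D) = -44 + D (W(D) = D - 44 = -44 + D)
(W(-26) + (-1569 + 1532)*(-713 - 1382))*(-11*s(1)) = ((-44 - 26) + (-1569 + 1532)*(-713 - 1382))*(-11*2) = (-70 - 37*(-2095))*(-22) = (-70 + 77515)*(-22) = 77445*(-22) = -1703790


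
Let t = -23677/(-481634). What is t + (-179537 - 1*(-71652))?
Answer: -51961060413/481634 ≈ -1.0789e+5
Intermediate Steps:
t = 23677/481634 (t = -23677*(-1/481634) = 23677/481634 ≈ 0.049160)
t + (-179537 - 1*(-71652)) = 23677/481634 + (-179537 - 1*(-71652)) = 23677/481634 + (-179537 + 71652) = 23677/481634 - 107885 = -51961060413/481634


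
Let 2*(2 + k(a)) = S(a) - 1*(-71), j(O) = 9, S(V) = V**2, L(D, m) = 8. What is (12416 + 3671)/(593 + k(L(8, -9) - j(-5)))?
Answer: 16087/627 ≈ 25.657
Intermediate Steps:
k(a) = 67/2 + a**2/2 (k(a) = -2 + (a**2 - 1*(-71))/2 = -2 + (a**2 + 71)/2 = -2 + (71 + a**2)/2 = -2 + (71/2 + a**2/2) = 67/2 + a**2/2)
(12416 + 3671)/(593 + k(L(8, -9) - j(-5))) = (12416 + 3671)/(593 + (67/2 + (8 - 1*9)**2/2)) = 16087/(593 + (67/2 + (8 - 9)**2/2)) = 16087/(593 + (67/2 + (1/2)*(-1)**2)) = 16087/(593 + (67/2 + (1/2)*1)) = 16087/(593 + (67/2 + 1/2)) = 16087/(593 + 34) = 16087/627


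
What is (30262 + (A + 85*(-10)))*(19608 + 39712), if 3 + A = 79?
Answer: 1749228160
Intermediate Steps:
A = 76 (A = -3 + 79 = 76)
(30262 + (A + 85*(-10)))*(19608 + 39712) = (30262 + (76 + 85*(-10)))*(19608 + 39712) = (30262 + (76 - 850))*59320 = (30262 - 774)*59320 = 29488*59320 = 1749228160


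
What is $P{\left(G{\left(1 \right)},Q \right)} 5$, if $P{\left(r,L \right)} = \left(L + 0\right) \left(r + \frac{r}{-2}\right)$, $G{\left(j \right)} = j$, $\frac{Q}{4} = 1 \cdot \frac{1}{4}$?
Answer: $\frac{5}{2} \approx 2.5$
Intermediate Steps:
$Q = 1$ ($Q = 4 \cdot 1 \cdot \frac{1}{4} = 4 \cdot \frac{1}{4} = 1$)
$P{\left(r,L \right)} = \frac{L r}{2}$ ($P{\left(r,L \right)} = L \left(r + r \left(- \frac{1}{2}\right)\right) = L \left(r - \frac{r}{2}\right) = L \frac{r}{2} = \frac{L r}{2}$)
$P{\left(G{\left(1 \right)},Q \right)} 5 = \frac{1}{2} \cdot 1 \cdot 1 \cdot 5 = \frac{1}{2} \cdot 5 = \frac{5}{2}$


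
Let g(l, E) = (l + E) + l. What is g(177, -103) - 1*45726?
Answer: -45475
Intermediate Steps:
g(l, E) = E + 2*l (g(l, E) = (E + l) + l = E + 2*l)
g(177, -103) - 1*45726 = (-103 + 2*177) - 1*45726 = (-103 + 354) - 45726 = 251 - 45726 = -45475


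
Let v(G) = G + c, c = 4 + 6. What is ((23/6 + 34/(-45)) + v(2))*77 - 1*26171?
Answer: -2250901/90 ≈ -25010.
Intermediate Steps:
c = 10
v(G) = 10 + G (v(G) = G + 10 = 10 + G)
((23/6 + 34/(-45)) + v(2))*77 - 1*26171 = ((23/6 + 34/(-45)) + (10 + 2))*77 - 1*26171 = ((23*(1/6) + 34*(-1/45)) + 12)*77 - 26171 = ((23/6 - 34/45) + 12)*77 - 26171 = (277/90 + 12)*77 - 26171 = (1357/90)*77 - 26171 = 104489/90 - 26171 = -2250901/90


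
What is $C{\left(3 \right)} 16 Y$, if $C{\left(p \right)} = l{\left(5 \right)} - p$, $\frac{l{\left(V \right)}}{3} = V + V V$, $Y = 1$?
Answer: $1392$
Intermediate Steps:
$l{\left(V \right)} = 3 V + 3 V^{2}$ ($l{\left(V \right)} = 3 \left(V + V V\right) = 3 \left(V + V^{2}\right) = 3 V + 3 V^{2}$)
$C{\left(p \right)} = 90 - p$ ($C{\left(p \right)} = 3 \cdot 5 \left(1 + 5\right) - p = 3 \cdot 5 \cdot 6 - p = 90 - p$)
$C{\left(3 \right)} 16 Y = \left(90 - 3\right) 16 \cdot 1 = 87 \cdot 16 \cdot 1 = 1392 \cdot 1 = 1392$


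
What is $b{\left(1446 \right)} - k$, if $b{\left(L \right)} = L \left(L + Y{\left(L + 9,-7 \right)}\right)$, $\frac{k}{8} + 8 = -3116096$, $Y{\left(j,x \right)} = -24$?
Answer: $26985044$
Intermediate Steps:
$k = -24928832$ ($k = -64 + 8 \left(-3116096\right) = -64 - 24928768 = -24928832$)
$b{\left(L \right)} = L \left(-24 + L\right)$ ($b{\left(L \right)} = L \left(L - 24\right) = L \left(-24 + L\right)$)
$b{\left(1446 \right)} - k = 1446 \left(-24 + 1446\right) - -24928832 = 1446 \cdot 1422 + 24928832 = 2056212 + 24928832 = 26985044$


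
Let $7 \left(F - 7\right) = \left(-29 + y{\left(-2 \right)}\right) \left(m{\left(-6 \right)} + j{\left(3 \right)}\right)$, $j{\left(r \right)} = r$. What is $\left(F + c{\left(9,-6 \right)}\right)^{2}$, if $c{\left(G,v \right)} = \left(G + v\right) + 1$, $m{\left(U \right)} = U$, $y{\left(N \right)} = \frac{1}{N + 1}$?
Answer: $\frac{27889}{49} \approx 569.16$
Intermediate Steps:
$y{\left(N \right)} = \frac{1}{1 + N}$
$c{\left(G,v \right)} = 1 + G + v$
$F = \frac{139}{7}$ ($F = 7 + \frac{\left(-29 + \frac{1}{1 - 2}\right) \left(-6 + 3\right)}{7} = 7 + \frac{\left(-29 + \frac{1}{-1}\right) \left(-3\right)}{7} = 7 + \frac{\left(-29 - 1\right) \left(-3\right)}{7} = 7 + \frac{\left(-30\right) \left(-3\right)}{7} = 7 + \frac{1}{7} \cdot 90 = 7 + \frac{90}{7} = \frac{139}{7} \approx 19.857$)
$\left(F + c{\left(9,-6 \right)}\right)^{2} = \left(\frac{139}{7} + \left(1 + 9 - 6\right)\right)^{2} = \left(\frac{139}{7} + 4\right)^{2} = \left(\frac{167}{7}\right)^{2} = \frac{27889}{49}$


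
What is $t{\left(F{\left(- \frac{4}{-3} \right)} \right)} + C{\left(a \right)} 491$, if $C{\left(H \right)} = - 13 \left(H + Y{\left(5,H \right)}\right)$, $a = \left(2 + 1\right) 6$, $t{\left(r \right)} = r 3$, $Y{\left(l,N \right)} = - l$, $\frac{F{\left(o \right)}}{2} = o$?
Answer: $-82971$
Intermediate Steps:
$F{\left(o \right)} = 2 o$
$t{\left(r \right)} = 3 r$
$a = 18$ ($a = 3 \cdot 6 = 18$)
$C{\left(H \right)} = 65 - 13 H$ ($C{\left(H \right)} = - 13 \left(H - 5\right) = - 13 \left(-5 + H\right) = 65 - 13 H$)
$t{\left(F{\left(- \frac{4}{-3} \right)} \right)} + C{\left(a \right)} 491 = 3 \cdot 2 \left(- \frac{4}{-3}\right) + \left(65 - 234\right) 491 = 3 \cdot 2 \left(\left(-4\right) \left(- \frac{1}{3}\right)\right) + \left(65 - 234\right) 491 = 3 \cdot 2 \cdot \frac{4}{3} - 82979 = 3 \cdot \frac{8}{3} - 82979 = 8 - 82979 = -82971$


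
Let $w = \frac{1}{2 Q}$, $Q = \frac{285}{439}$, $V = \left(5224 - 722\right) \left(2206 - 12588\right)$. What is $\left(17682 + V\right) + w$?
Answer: $- \frac{26631586301}{570} \approx -4.6722 \cdot 10^{7}$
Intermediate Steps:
$V = -46739764$ ($V = 4502 \left(-10382\right) = -46739764$)
$Q = \frac{285}{439}$ ($Q = 285 \cdot \frac{1}{439} = \frac{285}{439} \approx 0.6492$)
$w = \frac{439}{570}$ ($w = \frac{1}{2 \cdot \frac{285}{439}} = \frac{1}{\frac{570}{439}} = \frac{439}{570} \approx 0.77017$)
$\left(17682 + V\right) + w = \left(17682 - 46739764\right) + \frac{439}{570} = -46722082 + \frac{439}{570} = - \frac{26631586301}{570}$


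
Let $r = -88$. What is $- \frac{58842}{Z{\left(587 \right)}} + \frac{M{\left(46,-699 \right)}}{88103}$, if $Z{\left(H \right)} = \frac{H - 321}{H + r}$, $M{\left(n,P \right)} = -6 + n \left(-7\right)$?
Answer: $- \frac{9725166517}{88103} \approx -1.1038 \cdot 10^{5}$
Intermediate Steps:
$M{\left(n,P \right)} = -6 - 7 n$
$Z{\left(H \right)} = \frac{-321 + H}{-88 + H}$ ($Z{\left(H \right)} = \frac{H - 321}{H - 88} = \frac{-321 + H}{-88 + H}$)
$- \frac{58842}{Z{\left(587 \right)}} + \frac{M{\left(46,-699 \right)}}{88103} = - \frac{58842}{\frac{1}{-88 + 587} \left(-321 + 587\right)} + \frac{-6 - 322}{88103} = - \frac{58842}{\frac{1}{499} \cdot 266} + \left(-6 - 322\right) \frac{1}{88103} = - \frac{58842}{\frac{1}{499} \cdot 266} - \frac{328}{88103} = - \frac{58842}{\frac{266}{499}} - \frac{328}{88103} = \left(-58842\right) \frac{499}{266} - \frac{328}{88103} = - \frac{2097297}{19} - \frac{328}{88103} = - \frac{9725166517}{88103}$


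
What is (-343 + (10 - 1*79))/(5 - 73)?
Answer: 103/17 ≈ 6.0588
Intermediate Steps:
(-343 + (10 - 1*79))/(5 - 73) = (-343 + (10 - 79))/(-68) = (-343 - 69)*(-1/68) = -412*(-1/68) = 103/17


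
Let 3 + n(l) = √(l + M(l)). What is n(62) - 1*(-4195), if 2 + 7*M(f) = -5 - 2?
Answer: 4192 + 5*√119/7 ≈ 4199.8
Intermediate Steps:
M(f) = -9/7 (M(f) = -2/7 + (-5 - 2)/7 = -2/7 + (⅐)*(-7) = -2/7 - 1 = -9/7)
n(l) = -3 + √(-9/7 + l) (n(l) = -3 + √(l - 9/7) = -3 + √(-9/7 + l))
n(62) - 1*(-4195) = (-3 + √(-63 + 49*62)/7) - 1*(-4195) = (-3 + √(-63 + 3038)/7) + 4195 = (-3 + √2975/7) + 4195 = (-3 + (5*√119)/7) + 4195 = (-3 + 5*√119/7) + 4195 = 4192 + 5*√119/7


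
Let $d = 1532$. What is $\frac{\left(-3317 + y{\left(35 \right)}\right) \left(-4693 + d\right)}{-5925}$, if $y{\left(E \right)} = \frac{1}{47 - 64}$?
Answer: $- \frac{35649758}{20145} \approx -1769.7$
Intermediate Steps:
$y{\left(E \right)} = - \frac{1}{17}$ ($y{\left(E \right)} = \frac{1}{-17} = - \frac{1}{17}$)
$\frac{\left(-3317 + y{\left(35 \right)}\right) \left(-4693 + d\right)}{-5925} = \frac{\left(-3317 - \frac{1}{17}\right) \left(-4693 + 1532\right)}{-5925} = \left(- \frac{56390}{17}\right) \left(-3161\right) \left(- \frac{1}{5925}\right) = \frac{178248790}{17} \left(- \frac{1}{5925}\right) = - \frac{35649758}{20145}$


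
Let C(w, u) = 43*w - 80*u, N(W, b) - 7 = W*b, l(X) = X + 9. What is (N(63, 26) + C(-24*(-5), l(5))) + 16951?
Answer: 22636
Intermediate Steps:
l(X) = 9 + X
N(W, b) = 7 + W*b
C(w, u) = -80*u + 43*w
(N(63, 26) + C(-24*(-5), l(5))) + 16951 = ((7 + 63*26) + (-80*(9 + 5) + 43*(-24*(-5)))) + 16951 = ((7 + 1638) + (-80*14 + 43*120)) + 16951 = (1645 + (-1120 + 5160)) + 16951 = (1645 + 4040) + 16951 = 5685 + 16951 = 22636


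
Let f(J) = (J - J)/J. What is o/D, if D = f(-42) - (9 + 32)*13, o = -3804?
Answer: 3804/533 ≈ 7.1370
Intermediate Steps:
f(J) = 0 (f(J) = 0/J = 0)
D = -533 (D = 0 - (9 + 32)*13 = 0 - 41*13 = 0 - 1*533 = 0 - 533 = -533)
o/D = -3804/(-533) = -3804*(-1/533) = 3804/533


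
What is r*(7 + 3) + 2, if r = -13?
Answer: -128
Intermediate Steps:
r*(7 + 3) + 2 = -13*(7 + 3) + 2 = -13*10 + 2 = -130 + 2 = -128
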